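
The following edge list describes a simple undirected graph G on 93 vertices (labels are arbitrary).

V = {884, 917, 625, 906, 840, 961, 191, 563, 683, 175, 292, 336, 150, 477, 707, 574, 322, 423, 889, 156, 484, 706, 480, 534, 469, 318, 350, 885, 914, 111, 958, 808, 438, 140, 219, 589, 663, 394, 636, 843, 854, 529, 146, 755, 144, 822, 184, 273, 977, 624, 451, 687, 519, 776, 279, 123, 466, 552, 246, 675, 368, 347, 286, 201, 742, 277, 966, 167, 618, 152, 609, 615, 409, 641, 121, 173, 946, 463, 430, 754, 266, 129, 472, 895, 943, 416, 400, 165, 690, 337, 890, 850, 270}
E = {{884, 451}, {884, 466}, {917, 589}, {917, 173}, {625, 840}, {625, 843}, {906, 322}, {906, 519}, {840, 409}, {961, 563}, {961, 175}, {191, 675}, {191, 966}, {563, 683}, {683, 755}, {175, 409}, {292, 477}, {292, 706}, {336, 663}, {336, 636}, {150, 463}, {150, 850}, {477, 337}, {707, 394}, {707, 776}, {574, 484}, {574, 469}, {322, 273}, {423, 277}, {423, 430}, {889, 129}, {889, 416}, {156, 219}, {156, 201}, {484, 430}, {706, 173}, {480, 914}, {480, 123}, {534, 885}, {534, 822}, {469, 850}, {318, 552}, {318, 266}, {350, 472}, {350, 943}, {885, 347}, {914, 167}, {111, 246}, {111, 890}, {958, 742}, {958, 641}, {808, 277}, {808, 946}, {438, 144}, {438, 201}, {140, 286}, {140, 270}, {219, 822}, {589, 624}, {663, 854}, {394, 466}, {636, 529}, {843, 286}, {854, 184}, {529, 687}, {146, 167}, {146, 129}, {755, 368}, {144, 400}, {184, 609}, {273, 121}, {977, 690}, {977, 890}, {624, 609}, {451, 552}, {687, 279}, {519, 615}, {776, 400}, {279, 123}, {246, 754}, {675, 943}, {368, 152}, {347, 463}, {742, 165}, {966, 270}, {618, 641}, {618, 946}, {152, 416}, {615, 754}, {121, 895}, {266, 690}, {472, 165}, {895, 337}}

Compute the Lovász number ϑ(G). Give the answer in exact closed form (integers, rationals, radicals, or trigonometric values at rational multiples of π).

deg(144) = 2; N(144) = {438, 400}.
deg(409) = 2; N(409) = {840, 175}.
deg(641) = 2; N(641) = {958, 618}.
Vertex 895 has 2 neighbors: 121, 337.
93-vertex 2-regular graph: the odd cycle C_{93}.
The 47 distinct eigenvalues: [2.0, 1.995437, 1.98177, 1.95906, 1.927411, 1.886968, 1.837916, 1.780477, 1.714914, 1.641527, 1.56065, 1.472651, 1.377934, 1.276929, 1.170098, 1.057928, 0.940931, 0.819641, 0.694611, 0.566411, 0.435627, 0.302856, 0.168702, 0.033779, -0.101298, -0.235913, -0.369452, -0.501305, -0.630871, -0.757558, -0.880788, -1.0, -1.114649, -1.224212, -1.328189, -1.426106, -1.517516, -1.602002, -1.679179, -1.748693, -1.810229, -1.863505, -1.908279, -1.944345, -1.97154, -1.989739, -1.998859].
ϑ = −N·λ_min/(λ_max−λ_min) = −93·(-2*cos(pi/93))/(2−(-2*cos(pi/93))) = 93*cos(pi/93)/(cos(pi/93) + 1).
ϑ(G) ≈ 46.48673188.
Sandwich: α(G)=46 ≤ ϑ(G)=93*cos(pi/93)/(cos(pi/93) + 1) ≤ χ(Ḡ)=47 (both strict).

93*cos(pi/93)/(cos(pi/93) + 1)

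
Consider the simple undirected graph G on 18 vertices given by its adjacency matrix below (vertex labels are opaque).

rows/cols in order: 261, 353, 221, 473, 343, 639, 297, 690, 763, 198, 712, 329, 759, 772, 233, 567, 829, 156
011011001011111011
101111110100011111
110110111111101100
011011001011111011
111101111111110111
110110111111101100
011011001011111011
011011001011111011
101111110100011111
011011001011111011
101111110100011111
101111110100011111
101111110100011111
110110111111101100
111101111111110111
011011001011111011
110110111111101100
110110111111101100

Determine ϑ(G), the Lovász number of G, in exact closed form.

Vertex 712 has 13 neighbors: 261, 221, 473, 343, 639, 297, 690, 198, 772, 233, 567, 829, 156.
N(343) = {261, 353, 221, 473, 639, 297, 690, 763, 198, 712, 329, 759, 772, 567, 829, 156}, |N(343)| = 16.
Vertex 353 has 13 neighbors: 261, 221, 473, 343, 639, 297, 690, 198, 772, 233, 567, 829, 156.
N(156) = {261, 353, 473, 343, 297, 690, 763, 198, 712, 329, 759, 233, 567}, |N(156)| = 13.
Complete multipartite on [6, 5, 5, 2]: sandwich collapses at ϑ=6.
= 6.00000… (decimal).
Lovász sandwich 6 ≤ 6 ≤ 6: collapsed.

6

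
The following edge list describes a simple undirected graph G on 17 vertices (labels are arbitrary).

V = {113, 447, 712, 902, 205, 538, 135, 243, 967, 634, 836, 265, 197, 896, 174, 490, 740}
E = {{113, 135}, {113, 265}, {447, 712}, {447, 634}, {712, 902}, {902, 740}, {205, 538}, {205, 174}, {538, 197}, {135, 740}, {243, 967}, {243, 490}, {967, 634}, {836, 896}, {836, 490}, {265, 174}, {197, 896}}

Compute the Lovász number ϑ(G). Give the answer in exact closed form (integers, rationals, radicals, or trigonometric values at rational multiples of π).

N(896) = {836, 197}, |N(896)| = 2.
Vertex 538 has 2 neighbors: 205, 197.
N(967) = {243, 634}, |N(967)| = 2.
N(243) = {967, 490}, |N(243)| = 2.
2-regular, N=17; this is C_{17}, the 17-cycle.
The 9 distinct eigenvalues: [2.0, 1.865, 1.478, 0.891, 0.185, -0.547, -1.205, -1.7, -1.966].
−17·(-2*cos(pi/17)) / ((2)−(-2*cos(pi/17))) = 17*cos(pi/17)/(cos(pi/17) + 1) = ϑ(G).
= 8.4270143… (decimal).
Sandwich: α(G)=8 ≤ ϑ(G)=17*cos(pi/17)/(cos(pi/17) + 1) ≤ χ(Ḡ)=9 (both strict).

17*cos(pi/17)/(cos(pi/17) + 1)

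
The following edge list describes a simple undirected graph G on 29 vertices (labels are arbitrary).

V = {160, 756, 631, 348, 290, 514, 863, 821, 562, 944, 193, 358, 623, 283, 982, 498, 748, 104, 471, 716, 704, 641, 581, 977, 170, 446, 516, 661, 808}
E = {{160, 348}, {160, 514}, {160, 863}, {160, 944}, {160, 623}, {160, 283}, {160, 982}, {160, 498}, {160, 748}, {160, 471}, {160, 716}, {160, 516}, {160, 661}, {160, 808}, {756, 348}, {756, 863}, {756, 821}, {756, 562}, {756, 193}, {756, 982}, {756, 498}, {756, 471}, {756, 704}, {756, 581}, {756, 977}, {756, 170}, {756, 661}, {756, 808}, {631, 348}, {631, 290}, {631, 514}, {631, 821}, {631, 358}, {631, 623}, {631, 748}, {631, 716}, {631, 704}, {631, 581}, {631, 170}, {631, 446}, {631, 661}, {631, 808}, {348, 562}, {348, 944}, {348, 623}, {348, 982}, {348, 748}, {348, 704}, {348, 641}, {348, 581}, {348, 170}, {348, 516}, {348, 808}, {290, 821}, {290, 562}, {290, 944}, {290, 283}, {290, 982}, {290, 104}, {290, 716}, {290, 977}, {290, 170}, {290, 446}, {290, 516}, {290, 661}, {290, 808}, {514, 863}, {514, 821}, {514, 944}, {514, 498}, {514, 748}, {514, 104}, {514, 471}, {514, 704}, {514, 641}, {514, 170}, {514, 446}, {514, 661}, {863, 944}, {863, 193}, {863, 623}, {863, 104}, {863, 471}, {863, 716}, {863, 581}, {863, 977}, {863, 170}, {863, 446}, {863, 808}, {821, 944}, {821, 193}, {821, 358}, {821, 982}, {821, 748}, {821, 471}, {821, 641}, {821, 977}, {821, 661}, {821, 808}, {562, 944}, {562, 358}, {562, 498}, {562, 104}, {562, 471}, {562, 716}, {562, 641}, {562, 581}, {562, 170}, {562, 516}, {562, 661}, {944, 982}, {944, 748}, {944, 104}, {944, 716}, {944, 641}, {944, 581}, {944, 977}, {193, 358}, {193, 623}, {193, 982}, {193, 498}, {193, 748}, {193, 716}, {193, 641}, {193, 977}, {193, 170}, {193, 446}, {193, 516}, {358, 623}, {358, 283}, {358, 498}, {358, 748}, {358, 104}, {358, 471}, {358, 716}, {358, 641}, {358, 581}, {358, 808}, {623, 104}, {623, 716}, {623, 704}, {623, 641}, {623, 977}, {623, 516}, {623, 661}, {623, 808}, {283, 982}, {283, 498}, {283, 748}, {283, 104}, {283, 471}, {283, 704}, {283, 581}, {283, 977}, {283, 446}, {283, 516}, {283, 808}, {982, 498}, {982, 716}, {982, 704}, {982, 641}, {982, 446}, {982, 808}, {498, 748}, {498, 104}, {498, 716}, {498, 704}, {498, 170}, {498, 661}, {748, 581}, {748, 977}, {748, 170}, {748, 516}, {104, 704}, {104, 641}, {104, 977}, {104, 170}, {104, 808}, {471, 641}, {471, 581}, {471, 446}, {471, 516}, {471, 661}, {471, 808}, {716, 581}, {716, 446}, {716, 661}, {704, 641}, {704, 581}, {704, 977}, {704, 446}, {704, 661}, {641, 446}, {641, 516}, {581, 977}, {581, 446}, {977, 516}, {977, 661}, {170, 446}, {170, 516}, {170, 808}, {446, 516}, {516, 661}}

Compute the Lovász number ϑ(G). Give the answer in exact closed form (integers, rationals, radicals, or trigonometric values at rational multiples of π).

sqrt(29)

N(704) = {756, 631, 348, 514, 623, 283, 982, 498, 104, 641, 581, 977, 446, 661}, |N(704)| = 14.
N(283) = {160, 290, 358, 982, 498, 748, 104, 471, 704, 581, 977, 446, 516, 808}, |N(283)| = 14.
deg(446) = 14; N(446) = {631, 290, 514, 863, 193, 283, 982, 471, 716, 704, 641, 581, 170, 516}.
N(944) = {160, 348, 290, 514, 863, 821, 562, 982, 748, 104, 716, 641, 581, 977}, |N(944)| = 14.
deg(v) = 14 for all v (|V|=29); Paley(29): SR with (k,λ,μ)=(14,6,7).
The 3 distinct eigenvalues: [14.0, 2.19258, -3.19258].
With N=29: ϑ(G) = 29·(-(-sqrt(29)/2 - 1/2))/(14−(-sqrt(29)/2 - 1/2)) = sqrt(29).
≈ 5.38516 (to 5 d.p.).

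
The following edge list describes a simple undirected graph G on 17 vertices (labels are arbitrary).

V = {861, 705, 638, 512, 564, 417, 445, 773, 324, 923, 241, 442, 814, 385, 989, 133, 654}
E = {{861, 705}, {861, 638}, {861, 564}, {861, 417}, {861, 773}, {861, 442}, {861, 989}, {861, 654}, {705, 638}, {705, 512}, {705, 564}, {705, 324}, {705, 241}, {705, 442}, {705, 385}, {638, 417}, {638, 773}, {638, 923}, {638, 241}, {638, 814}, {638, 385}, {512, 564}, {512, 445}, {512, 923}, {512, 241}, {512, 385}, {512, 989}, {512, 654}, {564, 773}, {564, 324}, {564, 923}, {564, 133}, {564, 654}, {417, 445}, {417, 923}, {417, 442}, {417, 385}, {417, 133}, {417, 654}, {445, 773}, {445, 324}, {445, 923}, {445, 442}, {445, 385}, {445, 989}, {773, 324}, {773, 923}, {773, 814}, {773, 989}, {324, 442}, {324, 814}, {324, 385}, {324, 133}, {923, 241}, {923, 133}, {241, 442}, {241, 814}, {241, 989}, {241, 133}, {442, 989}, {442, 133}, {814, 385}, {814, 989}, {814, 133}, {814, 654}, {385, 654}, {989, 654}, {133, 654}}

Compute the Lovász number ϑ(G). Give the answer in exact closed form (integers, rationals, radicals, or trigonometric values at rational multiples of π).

deg(923) = 8; N(923) = {638, 512, 564, 417, 445, 773, 241, 133}.
deg(564) = 8; N(564) = {861, 705, 512, 773, 324, 923, 133, 654}.
deg(324) = 8; N(324) = {705, 564, 445, 773, 442, 814, 385, 133}.
deg(442) = 8; N(442) = {861, 705, 417, 445, 324, 241, 989, 133}.
8-regular, N=17; Paley(17): SR with (k,λ,μ)=(8,3,4).
Distinct eigenvalues (to 3 d.p.): [8.0, 1.562, -2.562].
Lovász (edge-transitive): ϑ = −17·(-sqrt(17)/2 - 1/2)/((8)−(-sqrt(17)/2 - 1/2)) = sqrt(17).
= 4.12310563… (decimal).

sqrt(17)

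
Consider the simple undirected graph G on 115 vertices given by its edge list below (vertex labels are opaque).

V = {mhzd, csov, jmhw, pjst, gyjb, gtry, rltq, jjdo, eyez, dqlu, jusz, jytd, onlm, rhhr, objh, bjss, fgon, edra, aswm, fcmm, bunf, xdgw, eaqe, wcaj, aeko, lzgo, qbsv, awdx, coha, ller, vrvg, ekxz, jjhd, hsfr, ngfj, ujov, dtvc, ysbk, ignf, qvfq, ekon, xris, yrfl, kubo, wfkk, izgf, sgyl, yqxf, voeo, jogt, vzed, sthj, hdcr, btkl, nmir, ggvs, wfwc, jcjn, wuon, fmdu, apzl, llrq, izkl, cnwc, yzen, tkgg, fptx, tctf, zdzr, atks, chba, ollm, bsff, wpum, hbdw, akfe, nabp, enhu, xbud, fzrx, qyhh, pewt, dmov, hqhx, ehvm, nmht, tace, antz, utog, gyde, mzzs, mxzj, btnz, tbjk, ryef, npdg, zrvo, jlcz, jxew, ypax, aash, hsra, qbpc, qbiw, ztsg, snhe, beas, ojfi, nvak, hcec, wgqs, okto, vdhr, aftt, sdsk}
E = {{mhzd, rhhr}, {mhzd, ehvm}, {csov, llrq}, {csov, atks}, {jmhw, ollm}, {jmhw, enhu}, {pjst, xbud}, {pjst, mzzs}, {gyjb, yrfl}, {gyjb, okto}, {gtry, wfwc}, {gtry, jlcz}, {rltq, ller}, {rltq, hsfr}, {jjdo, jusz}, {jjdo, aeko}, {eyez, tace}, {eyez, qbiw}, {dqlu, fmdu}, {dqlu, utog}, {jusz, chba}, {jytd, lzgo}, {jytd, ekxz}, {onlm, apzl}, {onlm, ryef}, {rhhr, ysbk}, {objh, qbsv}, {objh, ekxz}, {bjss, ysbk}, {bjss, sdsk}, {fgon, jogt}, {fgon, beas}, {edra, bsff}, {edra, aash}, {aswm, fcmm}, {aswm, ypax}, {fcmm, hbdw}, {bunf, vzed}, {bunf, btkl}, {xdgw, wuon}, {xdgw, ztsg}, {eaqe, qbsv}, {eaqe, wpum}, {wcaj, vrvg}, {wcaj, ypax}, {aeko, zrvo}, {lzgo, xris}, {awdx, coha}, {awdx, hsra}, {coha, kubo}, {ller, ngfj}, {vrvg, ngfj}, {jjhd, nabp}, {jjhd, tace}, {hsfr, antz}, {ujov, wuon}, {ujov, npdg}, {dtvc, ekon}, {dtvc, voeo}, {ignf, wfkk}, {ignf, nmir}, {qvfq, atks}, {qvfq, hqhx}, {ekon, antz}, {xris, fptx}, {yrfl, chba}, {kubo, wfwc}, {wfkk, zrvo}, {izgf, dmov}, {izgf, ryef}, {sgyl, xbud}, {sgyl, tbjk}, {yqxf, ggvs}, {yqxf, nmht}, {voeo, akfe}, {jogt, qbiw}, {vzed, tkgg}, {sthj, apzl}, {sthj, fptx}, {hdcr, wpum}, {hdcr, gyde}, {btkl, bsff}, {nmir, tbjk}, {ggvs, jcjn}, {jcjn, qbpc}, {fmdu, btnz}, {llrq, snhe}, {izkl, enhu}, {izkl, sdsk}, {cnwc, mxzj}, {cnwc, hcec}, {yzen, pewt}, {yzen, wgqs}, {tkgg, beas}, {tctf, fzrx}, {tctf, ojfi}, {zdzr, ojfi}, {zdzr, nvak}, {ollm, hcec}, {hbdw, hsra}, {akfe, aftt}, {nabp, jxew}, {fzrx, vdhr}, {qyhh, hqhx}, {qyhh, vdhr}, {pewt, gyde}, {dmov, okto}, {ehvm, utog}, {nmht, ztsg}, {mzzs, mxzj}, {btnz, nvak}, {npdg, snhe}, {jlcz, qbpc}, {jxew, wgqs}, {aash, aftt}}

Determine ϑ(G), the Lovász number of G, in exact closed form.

N(wpum) = {eaqe, hdcr}, |N(wpum)| = 2.
Vertex pewt has 2 neighbors: yzen, gyde.
deg(xbud) = 2; N(xbud) = {pjst, sgyl}.
deg(jusz) = 2; N(jusz) = {jjdo, chba}.
Every vertex has degree 2 (N=115); this is C_{115}, the 115-cycle.
A has 58 distinct eigenvalues ≈ [2.0, 1.997, 1.988, 1.973, 1.952, 1.926, 1.893, 1.856, 1.812, 1.763, 1.709, 1.65, 1.585, 1.516, 1.443, 1.365, 1.283, 1.198, 1.108, 1.016, 0.92, 0.822, 0.721, 0.618, 0.513, 0.407, 0.299, 0.191, 0.082, -0.027, -0.136, -0.245, -0.353, -0.46, -0.566, -0.67, -0.772, -0.871, -0.968, -1.062, -1.153, -1.241, -1.325, -1.405, -1.48, -1.551, -1.618, -1.68, -1.737, -1.788, -1.834, -1.875, -1.91, -1.94, -1.964, -1.981, -1.993, -1.999].
λ_max=2, λ_min=-2*cos(pi/115); ϑ = −115·λ_min/(λ_max−λ_min) = 115*cos(pi/115)/(cos(pi/115) + 1).
= 57.4892708… (decimal).
Sandwich: α(G)=57 ≤ ϑ(G)=115*cos(pi/115)/(cos(pi/115) + 1) ≤ χ(Ḡ)=58 (both strict).

115*cos(pi/115)/(cos(pi/115) + 1)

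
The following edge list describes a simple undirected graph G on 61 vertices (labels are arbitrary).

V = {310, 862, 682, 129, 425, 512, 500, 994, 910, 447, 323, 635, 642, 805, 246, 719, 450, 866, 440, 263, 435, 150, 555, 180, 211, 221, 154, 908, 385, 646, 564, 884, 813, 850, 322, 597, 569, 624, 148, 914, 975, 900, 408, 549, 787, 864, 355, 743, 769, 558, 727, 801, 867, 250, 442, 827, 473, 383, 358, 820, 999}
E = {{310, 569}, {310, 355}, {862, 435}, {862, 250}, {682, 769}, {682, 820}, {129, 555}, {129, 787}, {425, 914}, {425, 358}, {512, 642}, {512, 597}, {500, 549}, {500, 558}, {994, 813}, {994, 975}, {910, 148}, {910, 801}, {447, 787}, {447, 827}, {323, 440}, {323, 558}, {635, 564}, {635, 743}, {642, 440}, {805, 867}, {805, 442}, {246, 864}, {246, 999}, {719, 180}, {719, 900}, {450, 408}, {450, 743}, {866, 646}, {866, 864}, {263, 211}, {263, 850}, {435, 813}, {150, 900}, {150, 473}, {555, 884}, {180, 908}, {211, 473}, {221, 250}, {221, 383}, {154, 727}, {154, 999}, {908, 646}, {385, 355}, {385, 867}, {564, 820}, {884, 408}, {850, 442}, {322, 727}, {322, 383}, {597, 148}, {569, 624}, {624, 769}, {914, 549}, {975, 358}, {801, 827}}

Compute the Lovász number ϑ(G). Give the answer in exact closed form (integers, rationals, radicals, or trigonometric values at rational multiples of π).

Vertex 900 has 2 neighbors: 719, 150.
N(549) = {500, 914}, |N(549)| = 2.
Vertex 383 has 2 neighbors: 221, 322.
N(682) = {769, 820}, |N(682)| = 2.
61-vertex 2-regular graph: this is C_{61}, the 61-cycle.
spec(A) ≈ [2.0, 1.9894, 1.957711, 1.905271, 1.832634, 1.74057, 1.630057, 1.502264, 1.358547, 1.200429, 1.029586, 0.847829, 0.657085, 0.459375, 0.256797, 0.051496, -0.154351, -0.358562, -0.558971, -0.753456, -0.939953, -1.116487, -1.281186, -1.432304, -1.56824, -1.687551, -1.788974, -1.871434, -1.934055, -1.976176, -1.997348] (distinct, 6 d.p.).
−61·(-2*cos(pi/61)) / ((2)−(-2*cos(pi/61))) = 61*cos(pi/61)/(cos(pi/61) + 1) = ϑ(G).
≈ 30.479766 (to 6 d.p.).
Check 30 ≤ 61*cos(pi/61)/(cos(pi/61) + 1) ≤ 31: both strict.

61*cos(pi/61)/(cos(pi/61) + 1)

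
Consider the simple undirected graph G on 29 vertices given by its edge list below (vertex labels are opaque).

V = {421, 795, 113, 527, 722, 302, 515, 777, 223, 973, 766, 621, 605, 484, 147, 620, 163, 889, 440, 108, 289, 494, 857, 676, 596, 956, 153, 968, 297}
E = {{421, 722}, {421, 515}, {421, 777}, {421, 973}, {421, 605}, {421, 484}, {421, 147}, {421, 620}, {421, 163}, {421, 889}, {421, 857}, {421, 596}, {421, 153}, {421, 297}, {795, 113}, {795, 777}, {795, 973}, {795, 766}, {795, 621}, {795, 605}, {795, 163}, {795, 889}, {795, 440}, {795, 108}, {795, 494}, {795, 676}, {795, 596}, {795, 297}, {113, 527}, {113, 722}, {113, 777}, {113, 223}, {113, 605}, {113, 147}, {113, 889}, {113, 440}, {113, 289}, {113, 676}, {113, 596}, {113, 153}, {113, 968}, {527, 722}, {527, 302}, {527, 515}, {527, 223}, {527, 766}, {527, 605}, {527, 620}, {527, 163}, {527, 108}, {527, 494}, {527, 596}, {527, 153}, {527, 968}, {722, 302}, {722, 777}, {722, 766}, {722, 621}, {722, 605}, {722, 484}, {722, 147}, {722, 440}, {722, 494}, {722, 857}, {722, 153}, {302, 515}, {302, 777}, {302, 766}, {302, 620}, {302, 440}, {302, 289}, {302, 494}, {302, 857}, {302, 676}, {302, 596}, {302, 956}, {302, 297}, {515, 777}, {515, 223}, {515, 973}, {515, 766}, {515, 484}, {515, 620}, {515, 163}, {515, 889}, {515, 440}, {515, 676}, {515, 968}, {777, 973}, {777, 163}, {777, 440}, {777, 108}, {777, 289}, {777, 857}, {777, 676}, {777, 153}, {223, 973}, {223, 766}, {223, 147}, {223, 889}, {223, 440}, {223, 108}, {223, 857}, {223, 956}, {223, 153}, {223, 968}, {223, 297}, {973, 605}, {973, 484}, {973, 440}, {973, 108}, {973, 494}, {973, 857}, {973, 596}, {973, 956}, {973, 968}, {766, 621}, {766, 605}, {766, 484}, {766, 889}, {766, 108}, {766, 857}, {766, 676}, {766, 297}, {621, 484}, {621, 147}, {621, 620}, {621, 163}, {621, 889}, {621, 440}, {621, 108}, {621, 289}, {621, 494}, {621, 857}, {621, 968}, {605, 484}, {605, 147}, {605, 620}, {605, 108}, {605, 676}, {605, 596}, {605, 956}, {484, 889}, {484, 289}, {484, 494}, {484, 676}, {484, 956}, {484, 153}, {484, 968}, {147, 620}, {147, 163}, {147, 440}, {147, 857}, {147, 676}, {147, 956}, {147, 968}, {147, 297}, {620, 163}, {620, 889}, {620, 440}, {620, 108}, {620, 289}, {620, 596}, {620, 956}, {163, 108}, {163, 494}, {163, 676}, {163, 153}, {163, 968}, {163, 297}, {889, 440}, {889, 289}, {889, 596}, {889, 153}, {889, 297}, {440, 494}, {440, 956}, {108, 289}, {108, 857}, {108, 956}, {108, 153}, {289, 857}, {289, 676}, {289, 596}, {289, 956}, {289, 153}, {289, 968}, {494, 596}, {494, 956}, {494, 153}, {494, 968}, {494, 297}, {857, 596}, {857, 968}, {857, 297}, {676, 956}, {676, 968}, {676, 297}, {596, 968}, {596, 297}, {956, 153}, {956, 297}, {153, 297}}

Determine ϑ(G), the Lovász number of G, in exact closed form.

Vertex 494 has 14 neighbors: 795, 527, 722, 302, 973, 621, 484, 163, 440, 596, 956, 153, 968, 297.
Vertex 421 has 14 neighbors: 722, 515, 777, 973, 605, 484, 147, 620, 163, 889, 857, 596, 153, 297.
deg(766) = 14; N(766) = {795, 527, 722, 302, 515, 223, 621, 605, 484, 889, 108, 857, 676, 297}.
N(795) = {113, 777, 973, 766, 621, 605, 163, 889, 440, 108, 494, 676, 596, 297}, |N(795)| = 14.
Every vertex has degree 14 (N=29); Paley(29): SR with (k,λ,μ)=(14,6,7).
The 3 distinct eigenvalues: [14.0, 2.1926, -3.1926].
Lovász (edge-transitive): ϑ = −29·(-sqrt(29)/2 - 1/2)/((14)−(-sqrt(29)/2 - 1/2)) = sqrt(29).
Numerically 5.3852.

sqrt(29)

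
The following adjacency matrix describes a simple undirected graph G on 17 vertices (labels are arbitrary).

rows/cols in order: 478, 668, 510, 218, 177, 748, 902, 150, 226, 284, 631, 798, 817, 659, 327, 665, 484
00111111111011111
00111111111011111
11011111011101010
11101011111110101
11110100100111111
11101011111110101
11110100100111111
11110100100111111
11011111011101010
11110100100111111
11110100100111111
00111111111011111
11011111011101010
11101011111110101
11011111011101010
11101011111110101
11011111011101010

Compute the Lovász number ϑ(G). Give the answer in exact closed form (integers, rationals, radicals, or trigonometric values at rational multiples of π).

5

N(902) = {478, 668, 510, 218, 748, 226, 798, 817, 659, 327, 665, 484}, |N(902)| = 12.
N(668) = {510, 218, 177, 748, 902, 150, 226, 284, 631, 817, 659, 327, 665, 484}, |N(668)| = 14.
N(177) = {478, 668, 510, 218, 748, 226, 798, 817, 659, 327, 665, 484}, |N(177)| = 12.
N(631) = {478, 668, 510, 218, 748, 226, 798, 817, 659, 327, 665, 484}, |N(631)| = 12.
G = K_{5,5,4,3}: α = 5 = χ(Ḡ), so ϑ = 5.
Numerically 5.0000.
α=5, χ(Ḡ)=5; ϑ=5 lies between (collapsed).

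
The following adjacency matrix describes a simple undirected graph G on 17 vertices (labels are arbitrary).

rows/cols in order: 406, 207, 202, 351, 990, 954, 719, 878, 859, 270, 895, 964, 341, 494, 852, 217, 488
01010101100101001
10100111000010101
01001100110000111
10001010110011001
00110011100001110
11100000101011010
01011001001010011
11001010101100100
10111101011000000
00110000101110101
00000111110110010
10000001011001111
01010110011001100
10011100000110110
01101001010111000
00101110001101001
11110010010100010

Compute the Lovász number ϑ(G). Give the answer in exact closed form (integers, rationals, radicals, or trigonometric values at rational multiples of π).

Vertex 852 has 8 neighbors: 207, 202, 990, 878, 270, 964, 341, 494.
Vertex 494 has 8 neighbors: 406, 351, 990, 954, 964, 341, 852, 217.
deg(341) = 8; N(341) = {207, 351, 954, 719, 270, 895, 494, 852}.
Vertex 351 has 8 neighbors: 406, 990, 719, 859, 270, 341, 494, 488.
G on 17 vertices is 8-regular; Paley(17): SR with (k,λ,μ)=(8,3,4).
A has 3 distinct eigenvalues ≈ [8.0, 1.5616, -2.5616].
Lovász (edge-transitive): ϑ = −17·(-sqrt(17)/2 - 1/2)/((8)−(-sqrt(17)/2 - 1/2)) = sqrt(17).
Numerically 4.12310563.

sqrt(17)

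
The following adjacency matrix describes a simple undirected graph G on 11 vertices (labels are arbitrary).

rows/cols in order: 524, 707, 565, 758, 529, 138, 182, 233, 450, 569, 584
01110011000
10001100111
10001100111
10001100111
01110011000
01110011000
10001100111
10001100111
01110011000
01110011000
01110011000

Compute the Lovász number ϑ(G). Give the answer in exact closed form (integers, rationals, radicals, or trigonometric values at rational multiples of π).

N(529) = {707, 565, 758, 182, 233}, |N(529)| = 5.
Vertex 182 has 6 neighbors: 524, 529, 138, 450, 569, 584.
Vertex 758 has 6 neighbors: 524, 529, 138, 450, 569, 584.
N(524) = {707, 565, 758, 182, 233}, |N(524)| = 5.
G = K_{6,5}: α = 6 = χ(Ḡ), so ϑ = 6.
≈ 6.0000 (to 4 d.p.).
Sandwich: α(G)=6 ≤ ϑ(G)=6 ≤ χ(Ḡ)=6 (collapsed).

6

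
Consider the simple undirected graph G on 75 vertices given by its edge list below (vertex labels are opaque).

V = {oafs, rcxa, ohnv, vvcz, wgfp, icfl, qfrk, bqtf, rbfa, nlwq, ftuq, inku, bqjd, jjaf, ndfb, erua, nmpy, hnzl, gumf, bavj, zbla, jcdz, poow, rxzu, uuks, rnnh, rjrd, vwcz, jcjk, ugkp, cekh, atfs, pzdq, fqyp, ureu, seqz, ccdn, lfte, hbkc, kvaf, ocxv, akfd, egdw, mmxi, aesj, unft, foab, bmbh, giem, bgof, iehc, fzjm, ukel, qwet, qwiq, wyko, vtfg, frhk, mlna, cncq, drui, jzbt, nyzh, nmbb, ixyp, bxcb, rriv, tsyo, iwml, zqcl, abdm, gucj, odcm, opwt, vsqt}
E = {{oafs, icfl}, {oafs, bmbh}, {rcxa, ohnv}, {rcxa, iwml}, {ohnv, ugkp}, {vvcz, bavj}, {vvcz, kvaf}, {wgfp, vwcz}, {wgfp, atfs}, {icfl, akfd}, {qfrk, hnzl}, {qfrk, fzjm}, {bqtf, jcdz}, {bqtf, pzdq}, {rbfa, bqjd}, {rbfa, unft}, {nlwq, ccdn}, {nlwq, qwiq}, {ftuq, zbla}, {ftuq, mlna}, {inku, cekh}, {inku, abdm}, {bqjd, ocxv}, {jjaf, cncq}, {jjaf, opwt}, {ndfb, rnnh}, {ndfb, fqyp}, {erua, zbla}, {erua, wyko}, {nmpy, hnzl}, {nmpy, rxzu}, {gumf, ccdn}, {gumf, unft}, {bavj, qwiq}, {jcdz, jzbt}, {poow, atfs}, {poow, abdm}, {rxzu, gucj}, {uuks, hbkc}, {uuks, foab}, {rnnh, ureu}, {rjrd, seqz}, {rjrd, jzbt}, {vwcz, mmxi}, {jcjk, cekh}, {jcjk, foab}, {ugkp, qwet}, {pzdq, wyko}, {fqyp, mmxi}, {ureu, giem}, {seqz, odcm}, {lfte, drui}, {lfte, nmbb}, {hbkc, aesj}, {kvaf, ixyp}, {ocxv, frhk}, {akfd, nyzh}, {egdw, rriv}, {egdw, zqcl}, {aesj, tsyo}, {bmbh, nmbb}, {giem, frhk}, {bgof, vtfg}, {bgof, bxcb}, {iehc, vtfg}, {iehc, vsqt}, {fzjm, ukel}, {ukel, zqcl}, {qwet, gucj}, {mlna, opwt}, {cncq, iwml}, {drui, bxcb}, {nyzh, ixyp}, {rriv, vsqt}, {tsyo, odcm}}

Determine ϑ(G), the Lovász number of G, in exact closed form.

Vertex seqz has 2 neighbors: rjrd, odcm.
Vertex inku has 2 neighbors: cekh, abdm.
deg(unft) = 2; N(unft) = {rbfa, gumf}.
Vertex qwiq has 2 neighbors: nlwq, bavj.
G on 75 vertices is 2-regular; this is C_{75}, the 75-cycle.
Distinct eigenvalues (to 3 d.p.): [2.0, 1.993, 1.972, 1.937, 1.889, 1.827, 1.753, 1.666, 1.567, 1.458, 1.338, 1.209, 1.072, 0.927, 0.775, 0.618, 0.457, 0.292, 0.126, -0.042, -0.209, -0.375, -0.538, -0.697, -0.852, -1.0, -1.141, -1.275, -1.399, -1.514, -1.618, -1.711, -1.791, -1.86, -1.915, -1.956, -1.984, -1.998].
Lovász (edge-transitive): ϑ = −75·(-2*cos(pi/75))/((2)−(-2*cos(pi/75))) = 75*cos(pi/75)/(cos(pi/75) + 1).
= 37.4835… (decimal).
Check 37 ≤ 75*cos(pi/75)/(cos(pi/75) + 1) ≤ 38: both strict.

75*cos(pi/75)/(cos(pi/75) + 1)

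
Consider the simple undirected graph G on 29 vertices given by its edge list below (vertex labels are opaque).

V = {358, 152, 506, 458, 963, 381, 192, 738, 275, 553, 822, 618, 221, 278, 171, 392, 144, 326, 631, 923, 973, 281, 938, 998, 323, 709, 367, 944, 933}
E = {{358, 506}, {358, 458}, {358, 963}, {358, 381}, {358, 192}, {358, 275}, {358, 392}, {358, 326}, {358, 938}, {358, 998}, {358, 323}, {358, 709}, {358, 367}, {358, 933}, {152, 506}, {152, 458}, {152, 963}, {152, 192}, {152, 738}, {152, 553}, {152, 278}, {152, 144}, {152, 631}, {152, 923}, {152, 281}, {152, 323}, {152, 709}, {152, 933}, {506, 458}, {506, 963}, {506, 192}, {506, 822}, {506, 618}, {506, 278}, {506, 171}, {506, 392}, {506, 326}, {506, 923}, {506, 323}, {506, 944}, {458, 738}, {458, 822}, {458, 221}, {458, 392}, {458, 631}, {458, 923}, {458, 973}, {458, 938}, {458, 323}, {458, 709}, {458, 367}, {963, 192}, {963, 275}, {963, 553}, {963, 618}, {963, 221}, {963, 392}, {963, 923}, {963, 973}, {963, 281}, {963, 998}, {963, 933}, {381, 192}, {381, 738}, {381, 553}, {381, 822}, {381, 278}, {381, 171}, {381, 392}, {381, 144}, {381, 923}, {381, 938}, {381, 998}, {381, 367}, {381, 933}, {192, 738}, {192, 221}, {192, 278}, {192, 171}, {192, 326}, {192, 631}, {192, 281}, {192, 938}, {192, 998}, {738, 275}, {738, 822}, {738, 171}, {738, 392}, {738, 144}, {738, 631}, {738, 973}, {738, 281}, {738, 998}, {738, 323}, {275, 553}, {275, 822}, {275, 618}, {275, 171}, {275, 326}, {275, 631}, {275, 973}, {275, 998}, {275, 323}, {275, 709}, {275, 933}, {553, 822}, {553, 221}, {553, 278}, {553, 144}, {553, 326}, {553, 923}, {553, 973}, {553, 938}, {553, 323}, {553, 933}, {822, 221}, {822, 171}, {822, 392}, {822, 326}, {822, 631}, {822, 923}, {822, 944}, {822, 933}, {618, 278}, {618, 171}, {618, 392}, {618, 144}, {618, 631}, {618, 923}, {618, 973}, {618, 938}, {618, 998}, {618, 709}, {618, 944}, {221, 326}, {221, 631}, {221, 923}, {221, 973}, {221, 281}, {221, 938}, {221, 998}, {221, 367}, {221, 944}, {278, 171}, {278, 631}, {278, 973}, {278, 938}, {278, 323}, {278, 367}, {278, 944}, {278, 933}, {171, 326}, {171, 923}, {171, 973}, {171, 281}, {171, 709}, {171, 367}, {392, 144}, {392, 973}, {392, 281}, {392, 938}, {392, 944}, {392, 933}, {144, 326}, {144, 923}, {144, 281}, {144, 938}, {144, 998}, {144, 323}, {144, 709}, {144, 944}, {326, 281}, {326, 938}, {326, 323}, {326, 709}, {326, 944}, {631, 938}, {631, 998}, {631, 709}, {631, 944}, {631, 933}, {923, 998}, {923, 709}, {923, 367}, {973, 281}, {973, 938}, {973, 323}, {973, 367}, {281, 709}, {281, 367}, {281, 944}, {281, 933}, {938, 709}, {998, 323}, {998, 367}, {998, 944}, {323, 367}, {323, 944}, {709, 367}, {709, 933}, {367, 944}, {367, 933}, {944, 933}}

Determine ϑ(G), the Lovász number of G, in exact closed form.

Vertex 631 has 14 neighbors: 152, 458, 192, 738, 275, 822, 618, 221, 278, 938, 998, 709, 944, 933.
deg(192) = 14; N(192) = {358, 152, 506, 963, 381, 738, 221, 278, 171, 326, 631, 281, 938, 998}.
N(392) = {358, 506, 458, 963, 381, 738, 822, 618, 144, 973, 281, 938, 944, 933}, |N(392)| = 14.
deg(506) = 14; N(506) = {358, 152, 458, 963, 192, 822, 618, 278, 171, 392, 326, 923, 323, 944}.
Every vertex has degree 14 (N=29); strongly regular (29,14,6,7).
Distinct eigenvalues (to 6 d.p.): [14.0, 2.192582, -3.192582].
λ_max=14, λ_min=-sqrt(29)/2 - 1/2; ϑ = −29·λ_min/(λ_max−λ_min) = sqrt(29).
ϑ(G) ≈ 5.385164807.

sqrt(29)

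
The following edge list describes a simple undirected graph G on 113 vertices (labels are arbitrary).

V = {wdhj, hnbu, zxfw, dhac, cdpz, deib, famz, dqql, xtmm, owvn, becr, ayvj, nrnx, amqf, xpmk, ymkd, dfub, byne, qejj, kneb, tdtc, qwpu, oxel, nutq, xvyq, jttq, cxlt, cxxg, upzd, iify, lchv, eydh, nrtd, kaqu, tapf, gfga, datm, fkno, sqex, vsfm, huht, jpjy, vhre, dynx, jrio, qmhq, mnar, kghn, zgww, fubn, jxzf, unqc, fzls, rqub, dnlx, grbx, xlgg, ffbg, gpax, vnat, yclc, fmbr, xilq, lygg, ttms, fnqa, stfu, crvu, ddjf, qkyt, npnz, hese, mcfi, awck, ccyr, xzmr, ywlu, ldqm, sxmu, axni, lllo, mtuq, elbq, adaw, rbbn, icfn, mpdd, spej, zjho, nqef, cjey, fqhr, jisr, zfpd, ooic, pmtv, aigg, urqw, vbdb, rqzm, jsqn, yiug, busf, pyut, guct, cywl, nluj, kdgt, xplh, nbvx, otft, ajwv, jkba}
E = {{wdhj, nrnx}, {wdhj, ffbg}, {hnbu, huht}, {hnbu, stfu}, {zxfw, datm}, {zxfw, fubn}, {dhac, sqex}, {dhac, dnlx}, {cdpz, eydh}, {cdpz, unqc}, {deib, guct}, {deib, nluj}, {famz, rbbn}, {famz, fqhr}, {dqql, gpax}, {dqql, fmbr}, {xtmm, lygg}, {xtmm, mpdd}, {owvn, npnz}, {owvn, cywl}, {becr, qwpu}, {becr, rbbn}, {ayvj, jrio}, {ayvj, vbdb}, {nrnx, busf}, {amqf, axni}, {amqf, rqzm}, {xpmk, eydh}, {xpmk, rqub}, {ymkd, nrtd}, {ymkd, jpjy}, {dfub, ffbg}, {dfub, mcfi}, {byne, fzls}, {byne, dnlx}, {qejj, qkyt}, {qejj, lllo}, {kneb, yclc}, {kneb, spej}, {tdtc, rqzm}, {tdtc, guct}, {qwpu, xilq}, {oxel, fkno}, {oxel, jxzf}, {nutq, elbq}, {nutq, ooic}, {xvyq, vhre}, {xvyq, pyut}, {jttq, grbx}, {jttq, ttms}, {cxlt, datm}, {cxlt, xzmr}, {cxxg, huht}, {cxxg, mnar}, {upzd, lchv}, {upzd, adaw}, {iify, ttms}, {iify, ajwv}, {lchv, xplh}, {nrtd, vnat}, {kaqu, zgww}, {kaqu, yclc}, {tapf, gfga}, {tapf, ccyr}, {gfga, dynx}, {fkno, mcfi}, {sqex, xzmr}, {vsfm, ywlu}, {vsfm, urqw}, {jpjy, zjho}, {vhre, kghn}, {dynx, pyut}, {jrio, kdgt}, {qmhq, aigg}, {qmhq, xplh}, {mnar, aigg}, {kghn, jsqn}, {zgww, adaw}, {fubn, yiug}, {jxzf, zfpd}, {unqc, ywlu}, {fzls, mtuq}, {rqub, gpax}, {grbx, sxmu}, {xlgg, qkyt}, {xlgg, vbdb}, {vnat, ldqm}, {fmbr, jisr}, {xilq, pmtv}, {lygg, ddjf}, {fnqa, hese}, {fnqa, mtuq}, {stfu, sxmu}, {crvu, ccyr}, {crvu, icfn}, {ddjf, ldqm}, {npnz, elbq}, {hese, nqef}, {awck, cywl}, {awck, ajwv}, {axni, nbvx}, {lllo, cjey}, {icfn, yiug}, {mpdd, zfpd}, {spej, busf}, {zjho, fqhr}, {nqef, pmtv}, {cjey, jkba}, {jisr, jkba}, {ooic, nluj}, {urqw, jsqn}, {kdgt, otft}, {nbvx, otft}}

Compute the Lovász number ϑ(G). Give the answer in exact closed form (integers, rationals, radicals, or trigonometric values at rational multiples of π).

113*cos(pi/113)/(cos(pi/113) + 1)

N(xilq) = {qwpu, pmtv}, |N(xilq)| = 2.
deg(xtmm) = 2; N(xtmm) = {lygg, mpdd}.
N(crvu) = {ccyr, icfn}, |N(crvu)| = 2.
N(eydh) = {cdpz, xpmk}, |N(eydh)| = 2.
Every vertex has degree 2 (N=113); this is C_{113}, the 113-cycle.
The 57 distinct eigenvalues: [2.0, 1.9969, 1.9876, 1.9722, 1.9507, 1.9232, 1.8897, 1.8504, 1.8054, 1.7548, 1.6987, 1.6374, 1.5711, 1.4999, 1.424, 1.3438, 1.2594, 1.1711, 1.0792, 0.9839, 0.8856, 0.7846, 0.6811, 0.5756, 0.4682, 0.3595, 0.2496, 0.1389, 0.0278, -0.0834, -0.1943, -0.3046, -0.414, -0.5221, -0.6286, -0.7331, -0.8354, -0.9351, -1.0319, -1.1255, -1.2157, -1.3021, -1.3844, -1.4625, -1.5361, -1.6049, -1.6687, -1.7274, -1.7807, -1.8286, -1.8708, -1.9072, -1.9377, -1.9622, -1.9807, -1.993, -1.9992].
−113·(-2*cos(pi/113)) / ((2)−(-2*cos(pi/113))) = 113*cos(pi/113)/(cos(pi/113) + 1) = ϑ(G).
Numerically 56.489081.
Lovász sandwich 56 ≤ 113*cos(pi/113)/(cos(pi/113) + 1) ≤ 57: both strict.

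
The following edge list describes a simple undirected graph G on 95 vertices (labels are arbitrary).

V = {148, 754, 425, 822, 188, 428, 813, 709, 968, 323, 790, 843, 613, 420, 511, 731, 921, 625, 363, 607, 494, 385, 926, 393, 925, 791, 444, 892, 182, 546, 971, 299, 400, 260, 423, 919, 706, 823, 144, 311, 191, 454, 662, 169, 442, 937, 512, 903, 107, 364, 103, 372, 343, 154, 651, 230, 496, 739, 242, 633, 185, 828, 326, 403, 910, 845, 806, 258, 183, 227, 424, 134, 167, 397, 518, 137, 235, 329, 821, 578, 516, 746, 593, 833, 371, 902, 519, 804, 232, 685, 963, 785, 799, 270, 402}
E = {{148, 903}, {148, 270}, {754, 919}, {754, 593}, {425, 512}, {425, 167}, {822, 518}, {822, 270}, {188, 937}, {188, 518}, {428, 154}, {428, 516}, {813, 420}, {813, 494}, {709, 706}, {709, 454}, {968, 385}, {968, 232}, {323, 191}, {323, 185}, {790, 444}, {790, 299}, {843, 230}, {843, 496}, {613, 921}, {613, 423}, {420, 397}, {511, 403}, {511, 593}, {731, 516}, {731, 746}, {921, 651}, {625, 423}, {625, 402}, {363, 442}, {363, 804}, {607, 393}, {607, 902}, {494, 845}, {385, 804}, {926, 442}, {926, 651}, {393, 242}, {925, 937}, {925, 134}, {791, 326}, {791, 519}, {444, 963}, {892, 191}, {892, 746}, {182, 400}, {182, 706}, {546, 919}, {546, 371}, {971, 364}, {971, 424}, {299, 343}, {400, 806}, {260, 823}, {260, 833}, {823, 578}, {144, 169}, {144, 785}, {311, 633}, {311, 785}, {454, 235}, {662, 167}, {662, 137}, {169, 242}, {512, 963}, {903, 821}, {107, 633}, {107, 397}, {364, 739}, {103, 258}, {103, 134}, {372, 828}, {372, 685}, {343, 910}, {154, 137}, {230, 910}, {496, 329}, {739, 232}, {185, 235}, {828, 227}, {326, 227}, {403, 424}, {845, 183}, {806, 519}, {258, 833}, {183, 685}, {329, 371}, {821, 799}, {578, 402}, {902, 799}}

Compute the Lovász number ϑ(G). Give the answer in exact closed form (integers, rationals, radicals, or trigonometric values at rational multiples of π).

deg(258) = 2; N(258) = {103, 833}.
deg(823) = 2; N(823) = {260, 578}.
Vertex 107 has 2 neighbors: 633, 397.
Vertex 372 has 2 neighbors: 828, 685.
95-vertex 2-regular graph: a single 95-cycle (edge-transitive).
A has 48 distinct eigenvalues ≈ [2.0, 1.99563, 1.98253, 1.96076, 1.93042, 1.89163, 1.84458, 1.78946, 1.72651, 1.65602, 1.57828, 1.49364, 1.40247, 1.30517, 1.20216, 1.0939, 0.98085, 0.86351, 0.74239, 0.61803, 0.49097, 0.36176, 0.23097, 0.09917, -0.03307, -0.16516, -0.29653, -0.4266, -0.55481, -0.68059, -0.80339, -0.92268, -1.03794, -1.14866, -1.25435, -1.35456, -1.44885, -1.5368, -1.61803, -1.69219, -1.75895, -1.81801, -1.86913, -1.91207, -1.94665, -1.97272, -1.99017, -1.99891].
Lovász (edge-transitive): ϑ = −95·(-2*cos(pi/95))/((2)−(-2*cos(pi/95))) = 95*cos(pi/95)/(cos(pi/95) + 1).
≈ 47.48701 (to 5 d.p.).
Sandwich: α(G)=47 ≤ ϑ(G)=95*cos(pi/95)/(cos(pi/95) + 1) ≤ χ(Ḡ)=48 (both strict).

95*cos(pi/95)/(cos(pi/95) + 1)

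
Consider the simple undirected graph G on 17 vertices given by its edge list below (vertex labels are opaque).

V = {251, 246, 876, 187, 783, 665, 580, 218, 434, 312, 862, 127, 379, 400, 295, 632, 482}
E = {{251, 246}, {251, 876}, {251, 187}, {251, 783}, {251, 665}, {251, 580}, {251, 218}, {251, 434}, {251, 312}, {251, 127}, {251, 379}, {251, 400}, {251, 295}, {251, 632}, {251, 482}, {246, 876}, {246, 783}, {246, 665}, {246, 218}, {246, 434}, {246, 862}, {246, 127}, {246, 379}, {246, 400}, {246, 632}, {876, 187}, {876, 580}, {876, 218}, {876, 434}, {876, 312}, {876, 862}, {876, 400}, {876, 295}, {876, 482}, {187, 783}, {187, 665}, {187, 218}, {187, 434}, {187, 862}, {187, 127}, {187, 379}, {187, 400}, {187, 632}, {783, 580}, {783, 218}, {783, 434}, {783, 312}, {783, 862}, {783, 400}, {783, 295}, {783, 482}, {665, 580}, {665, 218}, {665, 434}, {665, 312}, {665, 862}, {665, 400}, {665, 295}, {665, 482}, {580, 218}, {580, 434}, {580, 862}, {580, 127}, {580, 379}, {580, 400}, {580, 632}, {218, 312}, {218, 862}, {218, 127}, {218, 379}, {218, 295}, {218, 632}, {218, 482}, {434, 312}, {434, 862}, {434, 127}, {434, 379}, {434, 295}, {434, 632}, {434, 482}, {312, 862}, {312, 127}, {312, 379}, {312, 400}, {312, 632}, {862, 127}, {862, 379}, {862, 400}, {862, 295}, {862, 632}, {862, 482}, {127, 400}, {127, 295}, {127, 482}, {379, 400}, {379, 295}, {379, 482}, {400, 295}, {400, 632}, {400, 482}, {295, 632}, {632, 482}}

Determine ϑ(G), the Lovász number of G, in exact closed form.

N(127) = {251, 246, 187, 580, 218, 434, 312, 862, 400, 295, 482}, |N(127)| = 11.
N(187) = {251, 876, 783, 665, 218, 434, 862, 127, 379, 400, 632}, |N(187)| = 11.
Vertex 482 has 11 neighbors: 251, 876, 783, 665, 218, 434, 862, 127, 379, 400, 632.
Vertex 218 has 14 neighbors: 251, 246, 876, 187, 783, 665, 580, 312, 862, 127, 379, 295, 632, 482.
4 parts of sizes [6, 6, 3, 2]; α(G) = 6 = ϑ (perfect).
≈ 6.000000000 (to 9 d.p.).
α=6, χ(Ḡ)=6; ϑ=6 lies between (collapsed).

6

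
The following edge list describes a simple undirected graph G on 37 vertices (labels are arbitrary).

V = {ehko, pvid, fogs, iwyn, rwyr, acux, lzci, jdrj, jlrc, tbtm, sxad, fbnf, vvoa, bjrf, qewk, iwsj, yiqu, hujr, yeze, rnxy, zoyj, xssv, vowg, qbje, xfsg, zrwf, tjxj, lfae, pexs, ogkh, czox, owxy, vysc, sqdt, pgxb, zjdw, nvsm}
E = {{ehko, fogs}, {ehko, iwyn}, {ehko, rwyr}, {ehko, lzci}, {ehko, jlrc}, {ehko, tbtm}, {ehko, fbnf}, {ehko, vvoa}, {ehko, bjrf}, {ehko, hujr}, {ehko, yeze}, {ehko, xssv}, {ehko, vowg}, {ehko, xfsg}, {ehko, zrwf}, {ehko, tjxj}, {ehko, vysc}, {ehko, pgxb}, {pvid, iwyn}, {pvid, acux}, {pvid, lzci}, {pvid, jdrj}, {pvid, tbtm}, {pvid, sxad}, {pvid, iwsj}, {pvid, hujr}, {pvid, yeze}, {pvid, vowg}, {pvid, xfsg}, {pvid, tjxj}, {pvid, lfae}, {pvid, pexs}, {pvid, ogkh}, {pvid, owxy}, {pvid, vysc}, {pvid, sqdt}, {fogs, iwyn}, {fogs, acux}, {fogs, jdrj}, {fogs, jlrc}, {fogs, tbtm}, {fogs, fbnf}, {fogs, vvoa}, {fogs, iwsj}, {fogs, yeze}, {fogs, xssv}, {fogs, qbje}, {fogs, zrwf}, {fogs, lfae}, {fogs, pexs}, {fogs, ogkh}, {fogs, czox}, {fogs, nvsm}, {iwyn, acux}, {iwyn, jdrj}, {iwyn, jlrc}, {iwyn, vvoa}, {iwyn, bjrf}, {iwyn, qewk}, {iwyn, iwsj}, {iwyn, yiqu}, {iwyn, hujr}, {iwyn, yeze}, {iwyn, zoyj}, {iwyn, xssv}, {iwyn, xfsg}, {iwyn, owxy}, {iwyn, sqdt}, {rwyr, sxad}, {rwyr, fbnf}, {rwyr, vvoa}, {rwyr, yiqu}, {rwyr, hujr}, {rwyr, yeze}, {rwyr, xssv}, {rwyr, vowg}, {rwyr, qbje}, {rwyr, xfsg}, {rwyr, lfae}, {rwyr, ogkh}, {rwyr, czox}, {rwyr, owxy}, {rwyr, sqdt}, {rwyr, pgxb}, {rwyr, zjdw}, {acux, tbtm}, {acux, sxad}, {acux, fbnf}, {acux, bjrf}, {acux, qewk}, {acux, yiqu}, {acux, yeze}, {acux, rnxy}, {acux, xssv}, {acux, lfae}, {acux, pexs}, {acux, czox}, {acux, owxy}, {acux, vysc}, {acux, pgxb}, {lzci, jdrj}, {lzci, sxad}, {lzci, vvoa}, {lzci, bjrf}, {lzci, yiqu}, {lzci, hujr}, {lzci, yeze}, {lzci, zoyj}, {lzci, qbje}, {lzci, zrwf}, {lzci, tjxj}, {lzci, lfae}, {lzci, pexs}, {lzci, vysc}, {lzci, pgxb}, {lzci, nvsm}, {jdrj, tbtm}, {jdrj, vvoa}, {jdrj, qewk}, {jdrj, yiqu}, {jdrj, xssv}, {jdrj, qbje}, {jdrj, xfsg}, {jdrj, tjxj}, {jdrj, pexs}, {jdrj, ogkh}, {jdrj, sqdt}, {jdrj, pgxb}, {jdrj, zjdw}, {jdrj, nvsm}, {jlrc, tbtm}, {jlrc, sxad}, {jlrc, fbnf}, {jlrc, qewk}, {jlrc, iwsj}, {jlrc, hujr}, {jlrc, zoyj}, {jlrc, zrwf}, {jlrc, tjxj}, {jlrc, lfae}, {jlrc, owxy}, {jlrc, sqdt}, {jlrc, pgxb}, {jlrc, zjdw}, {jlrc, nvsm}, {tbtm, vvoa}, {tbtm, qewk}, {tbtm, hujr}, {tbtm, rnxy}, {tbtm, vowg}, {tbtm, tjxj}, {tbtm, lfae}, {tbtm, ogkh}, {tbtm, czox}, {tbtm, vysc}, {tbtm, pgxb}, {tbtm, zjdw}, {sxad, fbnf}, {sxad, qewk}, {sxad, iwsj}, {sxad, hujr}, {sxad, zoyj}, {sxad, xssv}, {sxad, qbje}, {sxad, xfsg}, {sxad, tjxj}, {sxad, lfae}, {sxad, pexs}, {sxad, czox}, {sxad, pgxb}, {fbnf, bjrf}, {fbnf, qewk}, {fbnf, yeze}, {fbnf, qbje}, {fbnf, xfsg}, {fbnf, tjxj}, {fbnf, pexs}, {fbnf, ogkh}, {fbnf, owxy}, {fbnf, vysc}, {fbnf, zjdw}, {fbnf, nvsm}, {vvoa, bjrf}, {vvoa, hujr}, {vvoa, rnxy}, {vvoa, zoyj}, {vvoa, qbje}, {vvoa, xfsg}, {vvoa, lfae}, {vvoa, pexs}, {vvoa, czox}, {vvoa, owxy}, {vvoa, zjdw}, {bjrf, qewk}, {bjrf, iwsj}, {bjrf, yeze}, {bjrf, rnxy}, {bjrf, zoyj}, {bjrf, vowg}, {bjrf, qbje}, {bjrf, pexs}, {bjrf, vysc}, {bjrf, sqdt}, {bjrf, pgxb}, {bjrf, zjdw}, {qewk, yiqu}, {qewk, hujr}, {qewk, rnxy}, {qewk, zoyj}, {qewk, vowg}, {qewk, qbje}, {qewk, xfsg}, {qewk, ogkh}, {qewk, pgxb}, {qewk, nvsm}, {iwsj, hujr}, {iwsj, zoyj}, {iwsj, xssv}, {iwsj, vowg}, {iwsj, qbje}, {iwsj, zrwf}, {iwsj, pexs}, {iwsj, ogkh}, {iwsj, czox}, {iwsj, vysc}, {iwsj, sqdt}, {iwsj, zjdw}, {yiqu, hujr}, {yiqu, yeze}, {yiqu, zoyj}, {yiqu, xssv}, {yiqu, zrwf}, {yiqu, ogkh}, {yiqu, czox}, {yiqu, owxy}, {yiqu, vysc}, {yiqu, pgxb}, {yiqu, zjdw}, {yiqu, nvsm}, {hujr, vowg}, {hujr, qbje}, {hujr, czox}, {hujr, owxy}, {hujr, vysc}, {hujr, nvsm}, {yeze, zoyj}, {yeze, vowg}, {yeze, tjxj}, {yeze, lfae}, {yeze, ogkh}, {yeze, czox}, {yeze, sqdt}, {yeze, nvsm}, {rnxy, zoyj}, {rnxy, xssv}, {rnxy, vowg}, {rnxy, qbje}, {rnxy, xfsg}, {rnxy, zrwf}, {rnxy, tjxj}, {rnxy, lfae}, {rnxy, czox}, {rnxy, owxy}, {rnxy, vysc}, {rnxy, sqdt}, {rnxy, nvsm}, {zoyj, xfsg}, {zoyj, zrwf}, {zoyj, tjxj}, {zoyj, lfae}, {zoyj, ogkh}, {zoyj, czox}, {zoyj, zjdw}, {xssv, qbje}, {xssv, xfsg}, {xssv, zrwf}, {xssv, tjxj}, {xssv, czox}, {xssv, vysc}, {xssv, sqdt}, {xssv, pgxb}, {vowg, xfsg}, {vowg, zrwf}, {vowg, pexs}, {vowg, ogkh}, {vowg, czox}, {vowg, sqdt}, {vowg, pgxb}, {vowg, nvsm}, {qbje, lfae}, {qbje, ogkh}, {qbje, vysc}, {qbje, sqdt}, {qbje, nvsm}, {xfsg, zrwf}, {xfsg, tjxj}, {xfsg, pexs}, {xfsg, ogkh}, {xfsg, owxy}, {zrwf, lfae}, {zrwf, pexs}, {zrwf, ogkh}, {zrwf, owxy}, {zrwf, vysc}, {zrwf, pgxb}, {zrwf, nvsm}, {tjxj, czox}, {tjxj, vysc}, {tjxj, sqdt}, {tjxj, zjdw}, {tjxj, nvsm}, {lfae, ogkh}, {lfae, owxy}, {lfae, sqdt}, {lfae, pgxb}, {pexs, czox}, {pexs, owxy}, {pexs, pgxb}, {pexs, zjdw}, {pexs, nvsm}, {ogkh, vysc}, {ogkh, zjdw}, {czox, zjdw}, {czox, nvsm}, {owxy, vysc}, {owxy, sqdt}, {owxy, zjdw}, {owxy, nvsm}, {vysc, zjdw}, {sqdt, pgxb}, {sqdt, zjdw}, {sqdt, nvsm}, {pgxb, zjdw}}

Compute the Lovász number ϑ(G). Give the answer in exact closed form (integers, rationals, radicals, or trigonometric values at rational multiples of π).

sqrt(37)

deg(zrwf) = 18; N(zrwf) = {ehko, fogs, lzci, jlrc, iwsj, yiqu, rnxy, zoyj, xssv, vowg, xfsg, lfae, pexs, ogkh, owxy, vysc, pgxb, nvsm}.
deg(zjdw) = 18; N(zjdw) = {rwyr, jdrj, jlrc, tbtm, fbnf, vvoa, bjrf, iwsj, yiqu, zoyj, tjxj, pexs, ogkh, czox, owxy, vysc, sqdt, pgxb}.
N(iwyn) = {ehko, pvid, fogs, acux, jdrj, jlrc, vvoa, bjrf, qewk, iwsj, yiqu, hujr, yeze, zoyj, xssv, xfsg, owxy, sqdt}, |N(iwyn)| = 18.
Vertex acux has 18 neighbors: pvid, fogs, iwyn, tbtm, sxad, fbnf, bjrf, qewk, yiqu, yeze, rnxy, xssv, lfae, pexs, czox, owxy, vysc, pgxb.
deg(v) = 18 for all v (|V|=37); Paley(37): SR with (k,λ,μ)=(18,8,9).
A has 3 distinct eigenvalues ≈ [18.0, 2.541, -3.541].
λ_max=18, λ_min=-sqrt(37)/2 - 1/2; ϑ = −37·λ_min/(λ_max−λ_min) = sqrt(37).
Numerically 6.082762530.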